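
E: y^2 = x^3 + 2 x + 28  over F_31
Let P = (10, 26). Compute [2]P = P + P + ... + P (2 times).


k = 2 = 10_2 (binary, LSB first: 01)
Double-and-add from P = (10, 26):
  bit 0 = 0: acc unchanged = O
  bit 1 = 1: acc = O + (29, 27) = (29, 27)

2P = (29, 27)


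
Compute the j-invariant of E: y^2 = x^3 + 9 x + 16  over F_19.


Delta = -16(4 a^3 + 27 b^2) mod 19 = 15
-1728 * (4 a)^3 = -1728 * (4*9)^3 mod 19 = 11
j = 11 * 15^(-1) mod 19 = 2

j = 2 (mod 19)


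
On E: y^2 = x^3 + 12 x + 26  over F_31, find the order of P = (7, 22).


Compute successive multiples of P until we hit O:
  1P = (7, 22)
  2P = (27, 10)
  3P = (11, 30)
  4P = (17, 20)
  5P = (12, 10)
  6P = (19, 13)
  7P = (23, 21)
  8P = (5, 5)
  ... (continuing to 37P)
  37P = O

ord(P) = 37


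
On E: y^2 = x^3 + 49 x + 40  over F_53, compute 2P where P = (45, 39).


Doubling: s = (3 x1^2 + a) / (2 y1)
s = (3*45^2 + 49) / (2*39) mod 53 = 16
x3 = s^2 - 2 x1 mod 53 = 16^2 - 2*45 = 7
y3 = s (x1 - x3) - y1 mod 53 = 16 * (45 - 7) - 39 = 39

2P = (7, 39)


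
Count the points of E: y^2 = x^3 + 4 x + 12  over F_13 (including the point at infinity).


For each x in F_13, count y with y^2 = x^3 + 4 x + 12 mod 13:
  x = 0: RHS = 12, y in [5, 8]  -> 2 point(s)
  x = 1: RHS = 4, y in [2, 11]  -> 2 point(s)
  x = 3: RHS = 12, y in [5, 8]  -> 2 point(s)
  x = 4: RHS = 1, y in [1, 12]  -> 2 point(s)
  x = 5: RHS = 1, y in [1, 12]  -> 2 point(s)
  x = 8: RHS = 10, y in [6, 7]  -> 2 point(s)
  x = 9: RHS = 10, y in [6, 7]  -> 2 point(s)
  x = 10: RHS = 12, y in [5, 8]  -> 2 point(s)
  x = 11: RHS = 9, y in [3, 10]  -> 2 point(s)
Affine points: 18. Add the point at infinity: total = 19.

#E(F_13) = 19


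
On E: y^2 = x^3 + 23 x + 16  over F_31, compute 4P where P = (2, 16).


k = 4 = 100_2 (binary, LSB first: 001)
Double-and-add from P = (2, 16):
  bit 0 = 0: acc unchanged = O
  bit 1 = 0: acc unchanged = O
  bit 2 = 1: acc = O + (12, 25) = (12, 25)

4P = (12, 25)


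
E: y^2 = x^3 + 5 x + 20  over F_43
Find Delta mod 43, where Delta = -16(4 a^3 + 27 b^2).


4 a^3 + 27 b^2 = 4*5^3 + 27*20^2 = 500 + 10800 = 11300
Delta = -16 * (11300) = -180800
Delta mod 43 = 15

Delta = 15 (mod 43)


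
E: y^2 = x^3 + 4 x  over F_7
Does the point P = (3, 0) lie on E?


Check whether y^2 = x^3 + 4 x + 0 (mod 7) for (x, y) = (3, 0).
LHS: y^2 = 0^2 mod 7 = 0
RHS: x^3 + 4 x + 0 = 3^3 + 4*3 + 0 mod 7 = 4
LHS != RHS

No, not on the curve


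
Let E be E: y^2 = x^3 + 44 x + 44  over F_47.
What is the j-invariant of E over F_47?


Delta = -16(4 a^3 + 27 b^2) mod 47 = 2
-1728 * (4 a)^3 = -1728 * (4*44)^3 mod 47 = 27
j = 27 * 2^(-1) mod 47 = 37

j = 37 (mod 47)


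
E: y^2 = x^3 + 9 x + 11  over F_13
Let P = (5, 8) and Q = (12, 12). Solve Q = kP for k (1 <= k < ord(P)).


Enumerate multiples of P until we hit Q = (12, 12):
  1P = (5, 8)
  2P = (7, 1)
  3P = (10, 3)
  4P = (12, 12)
Match found at i = 4.

k = 4


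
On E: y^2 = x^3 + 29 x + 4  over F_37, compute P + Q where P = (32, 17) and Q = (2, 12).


P != Q, so use the chord formula.
s = (y2 - y1) / (x2 - x1) = (32) / (7) mod 37 = 31
x3 = s^2 - x1 - x2 mod 37 = 31^2 - 32 - 2 = 2
y3 = s (x1 - x3) - y1 mod 37 = 31 * (32 - 2) - 17 = 25

P + Q = (2, 25)


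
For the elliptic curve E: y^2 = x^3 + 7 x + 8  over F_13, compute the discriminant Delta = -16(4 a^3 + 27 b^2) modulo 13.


4 a^3 + 27 b^2 = 4*7^3 + 27*8^2 = 1372 + 1728 = 3100
Delta = -16 * (3100) = -49600
Delta mod 13 = 8

Delta = 8 (mod 13)


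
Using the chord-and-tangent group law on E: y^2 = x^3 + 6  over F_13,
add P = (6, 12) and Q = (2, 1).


P != Q, so use the chord formula.
s = (y2 - y1) / (x2 - x1) = (2) / (9) mod 13 = 6
x3 = s^2 - x1 - x2 mod 13 = 6^2 - 6 - 2 = 2
y3 = s (x1 - x3) - y1 mod 13 = 6 * (6 - 2) - 12 = 12

P + Q = (2, 12)


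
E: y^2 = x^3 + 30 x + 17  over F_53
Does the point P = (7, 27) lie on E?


Check whether y^2 = x^3 + 30 x + 17 (mod 53) for (x, y) = (7, 27).
LHS: y^2 = 27^2 mod 53 = 40
RHS: x^3 + 30 x + 17 = 7^3 + 30*7 + 17 mod 53 = 40
LHS = RHS

Yes, on the curve


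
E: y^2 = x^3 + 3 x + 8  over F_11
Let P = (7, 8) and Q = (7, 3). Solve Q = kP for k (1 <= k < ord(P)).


Enumerate multiples of P until we hit Q = (7, 3):
  1P = (7, 8)
  2P = (6, 0)
  3P = (7, 3)
Match found at i = 3.

k = 3


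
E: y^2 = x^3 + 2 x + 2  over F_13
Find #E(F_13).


For each x in F_13, count y with y^2 = x^3 + 2 x + 2 mod 13:
  x = 2: RHS = 1, y in [1, 12]  -> 2 point(s)
  x = 3: RHS = 9, y in [3, 10]  -> 2 point(s)
  x = 4: RHS = 9, y in [3, 10]  -> 2 point(s)
  x = 6: RHS = 9, y in [3, 10]  -> 2 point(s)
  x = 8: RHS = 10, y in [6, 7]  -> 2 point(s)
  x = 11: RHS = 3, y in [4, 9]  -> 2 point(s)
  x = 12: RHS = 12, y in [5, 8]  -> 2 point(s)
Affine points: 14. Add the point at infinity: total = 15.

#E(F_13) = 15


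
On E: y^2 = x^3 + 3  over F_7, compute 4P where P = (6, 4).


k = 4 = 100_2 (binary, LSB first: 001)
Double-and-add from P = (6, 4):
  bit 0 = 0: acc unchanged = O
  bit 1 = 0: acc unchanged = O
  bit 2 = 1: acc = O + (3, 3) = (3, 3)

4P = (3, 3)


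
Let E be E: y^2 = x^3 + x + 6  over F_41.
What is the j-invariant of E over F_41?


Delta = -16(4 a^3 + 27 b^2) mod 41 = 5
-1728 * (4 a)^3 = -1728 * (4*1)^3 mod 41 = 26
j = 26 * 5^(-1) mod 41 = 38

j = 38 (mod 41)


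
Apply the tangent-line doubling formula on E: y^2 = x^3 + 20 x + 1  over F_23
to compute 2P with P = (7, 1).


Doubling: s = (3 x1^2 + a) / (2 y1)
s = (3*7^2 + 20) / (2*1) mod 23 = 3
x3 = s^2 - 2 x1 mod 23 = 3^2 - 2*7 = 18
y3 = s (x1 - x3) - y1 mod 23 = 3 * (7 - 18) - 1 = 12

2P = (18, 12)


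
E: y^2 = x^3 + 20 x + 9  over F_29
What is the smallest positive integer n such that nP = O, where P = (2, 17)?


Compute successive multiples of P until we hit O:
  1P = (2, 17)
  2P = (1, 1)
  3P = (21, 27)
  4P = (7, 17)
  5P = (20, 12)
  6P = (12, 18)
  7P = (24, 4)
  8P = (10, 22)
  ... (continuing to 33P)
  33P = O

ord(P) = 33


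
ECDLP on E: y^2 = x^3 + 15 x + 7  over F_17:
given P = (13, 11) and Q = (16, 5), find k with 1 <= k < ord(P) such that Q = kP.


Enumerate multiples of P until we hit Q = (16, 5):
  1P = (13, 11)
  2P = (9, 2)
  3P = (16, 12)
  4P = (7, 8)
  5P = (10, 16)
  6P = (10, 1)
  7P = (7, 9)
  8P = (16, 5)
Match found at i = 8.

k = 8


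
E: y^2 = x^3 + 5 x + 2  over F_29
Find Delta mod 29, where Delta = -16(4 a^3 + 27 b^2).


4 a^3 + 27 b^2 = 4*5^3 + 27*2^2 = 500 + 108 = 608
Delta = -16 * (608) = -9728
Delta mod 29 = 16

Delta = 16 (mod 29)


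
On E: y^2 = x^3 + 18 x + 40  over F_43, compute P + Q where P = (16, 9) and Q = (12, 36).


P != Q, so use the chord formula.
s = (y2 - y1) / (x2 - x1) = (27) / (39) mod 43 = 4
x3 = s^2 - x1 - x2 mod 43 = 4^2 - 16 - 12 = 31
y3 = s (x1 - x3) - y1 mod 43 = 4 * (16 - 31) - 9 = 17

P + Q = (31, 17)


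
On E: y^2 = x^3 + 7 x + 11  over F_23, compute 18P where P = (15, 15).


k = 18 = 10010_2 (binary, LSB first: 01001)
Double-and-add from P = (15, 15):
  bit 0 = 0: acc unchanged = O
  bit 1 = 1: acc = O + (22, 16) = (22, 16)
  bit 2 = 0: acc unchanged = (22, 16)
  bit 3 = 0: acc unchanged = (22, 16)
  bit 4 = 1: acc = (22, 16) + (3, 17) = (11, 4)

18P = (11, 4)


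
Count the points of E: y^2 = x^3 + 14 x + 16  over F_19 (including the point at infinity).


For each x in F_19, count y with y^2 = x^3 + 14 x + 16 mod 19:
  x = 0: RHS = 16, y in [4, 15]  -> 2 point(s)
  x = 3: RHS = 9, y in [3, 16]  -> 2 point(s)
  x = 7: RHS = 1, y in [1, 18]  -> 2 point(s)
  x = 9: RHS = 16, y in [4, 15]  -> 2 point(s)
  x = 10: RHS = 16, y in [4, 15]  -> 2 point(s)
  x = 11: RHS = 0, y in [0]  -> 1 point(s)
  x = 13: RHS = 1, y in [1, 18]  -> 2 point(s)
  x = 14: RHS = 11, y in [7, 12]  -> 2 point(s)
  x = 16: RHS = 4, y in [2, 17]  -> 2 point(s)
  x = 18: RHS = 1, y in [1, 18]  -> 2 point(s)
Affine points: 19. Add the point at infinity: total = 20.

#E(F_19) = 20


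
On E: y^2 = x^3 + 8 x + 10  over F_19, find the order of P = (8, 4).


Compute successive multiples of P until we hit O:
  1P = (8, 4)
  2P = (1, 0)
  3P = (8, 15)
  4P = O

ord(P) = 4


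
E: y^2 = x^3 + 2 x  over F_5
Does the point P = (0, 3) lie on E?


Check whether y^2 = x^3 + 2 x + 0 (mod 5) for (x, y) = (0, 3).
LHS: y^2 = 3^2 mod 5 = 4
RHS: x^3 + 2 x + 0 = 0^3 + 2*0 + 0 mod 5 = 0
LHS != RHS

No, not on the curve


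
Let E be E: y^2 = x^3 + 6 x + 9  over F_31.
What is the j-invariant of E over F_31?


Delta = -16(4 a^3 + 27 b^2) mod 31 = 9
-1728 * (4 a)^3 = -1728 * (4*6)^3 mod 31 = 15
j = 15 * 9^(-1) mod 31 = 12

j = 12 (mod 31)


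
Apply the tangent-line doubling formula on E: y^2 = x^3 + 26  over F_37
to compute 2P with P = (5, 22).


Doubling: s = (3 x1^2 + a) / (2 y1)
s = (3*5^2 + 0) / (2*22) mod 37 = 16
x3 = s^2 - 2 x1 mod 37 = 16^2 - 2*5 = 24
y3 = s (x1 - x3) - y1 mod 37 = 16 * (5 - 24) - 22 = 7

2P = (24, 7)


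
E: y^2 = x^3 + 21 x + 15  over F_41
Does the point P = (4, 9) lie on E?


Check whether y^2 = x^3 + 21 x + 15 (mod 41) for (x, y) = (4, 9).
LHS: y^2 = 9^2 mod 41 = 40
RHS: x^3 + 21 x + 15 = 4^3 + 21*4 + 15 mod 41 = 40
LHS = RHS

Yes, on the curve


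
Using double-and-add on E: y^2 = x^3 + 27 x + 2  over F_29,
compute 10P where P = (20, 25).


k = 10 = 1010_2 (binary, LSB first: 0101)
Double-and-add from P = (20, 25):
  bit 0 = 0: acc unchanged = O
  bit 1 = 1: acc = O + (17, 26) = (17, 26)
  bit 2 = 0: acc unchanged = (17, 26)
  bit 3 = 1: acc = (17, 26) + (8, 18) = (3, 9)

10P = (3, 9)


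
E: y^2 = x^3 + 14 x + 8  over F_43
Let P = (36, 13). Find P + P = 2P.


Doubling: s = (3 x1^2 + a) / (2 y1)
s = (3*36^2 + 14) / (2*13) mod 43 = 31
x3 = s^2 - 2 x1 mod 43 = 31^2 - 2*36 = 29
y3 = s (x1 - x3) - y1 mod 43 = 31 * (36 - 29) - 13 = 32

2P = (29, 32)


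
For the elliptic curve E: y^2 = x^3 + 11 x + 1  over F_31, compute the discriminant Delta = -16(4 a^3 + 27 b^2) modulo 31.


4 a^3 + 27 b^2 = 4*11^3 + 27*1^2 = 5324 + 27 = 5351
Delta = -16 * (5351) = -85616
Delta mod 31 = 6

Delta = 6 (mod 31)


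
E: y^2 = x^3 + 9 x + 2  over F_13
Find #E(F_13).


For each x in F_13, count y with y^2 = x^3 + 9 x + 2 mod 13:
  x = 1: RHS = 12, y in [5, 8]  -> 2 point(s)
  x = 3: RHS = 4, y in [2, 11]  -> 2 point(s)
  x = 5: RHS = 3, y in [4, 9]  -> 2 point(s)
  x = 6: RHS = 12, y in [5, 8]  -> 2 point(s)
  x = 8: RHS = 1, y in [1, 12]  -> 2 point(s)
  x = 10: RHS = 0, y in [0]  -> 1 point(s)
Affine points: 11. Add the point at infinity: total = 12.

#E(F_13) = 12


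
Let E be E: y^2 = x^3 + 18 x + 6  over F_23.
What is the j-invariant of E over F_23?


Delta = -16(4 a^3 + 27 b^2) mod 23 = 15
-1728 * (4 a)^3 = -1728 * (4*18)^3 mod 23 = 11
j = 11 * 15^(-1) mod 23 = 13

j = 13 (mod 23)


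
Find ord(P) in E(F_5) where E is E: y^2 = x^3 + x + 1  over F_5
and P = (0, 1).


Compute successive multiples of P until we hit O:
  1P = (0, 1)
  2P = (4, 2)
  3P = (2, 1)
  4P = (3, 4)
  5P = (3, 1)
  6P = (2, 4)
  7P = (4, 3)
  8P = (0, 4)
  ... (continuing to 9P)
  9P = O

ord(P) = 9


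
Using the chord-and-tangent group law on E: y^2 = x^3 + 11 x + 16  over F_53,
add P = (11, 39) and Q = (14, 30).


P != Q, so use the chord formula.
s = (y2 - y1) / (x2 - x1) = (44) / (3) mod 53 = 50
x3 = s^2 - x1 - x2 mod 53 = 50^2 - 11 - 14 = 37
y3 = s (x1 - x3) - y1 mod 53 = 50 * (11 - 37) - 39 = 39

P + Q = (37, 39)


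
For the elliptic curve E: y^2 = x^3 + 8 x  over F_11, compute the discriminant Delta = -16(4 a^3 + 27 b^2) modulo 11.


4 a^3 + 27 b^2 = 4*8^3 + 27*0^2 = 2048 + 0 = 2048
Delta = -16 * (2048) = -32768
Delta mod 11 = 1

Delta = 1 (mod 11)


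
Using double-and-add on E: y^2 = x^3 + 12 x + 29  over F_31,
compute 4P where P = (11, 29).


k = 4 = 100_2 (binary, LSB first: 001)
Double-and-add from P = (11, 29):
  bit 0 = 0: acc unchanged = O
  bit 1 = 0: acc unchanged = O
  bit 2 = 1: acc = O + (5, 11) = (5, 11)

4P = (5, 11)


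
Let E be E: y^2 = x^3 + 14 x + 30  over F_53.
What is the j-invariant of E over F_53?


Delta = -16(4 a^3 + 27 b^2) mod 53 = 34
-1728 * (4 a)^3 = -1728 * (4*14)^3 mod 53 = 37
j = 37 * 34^(-1) mod 53 = 12

j = 12 (mod 53)


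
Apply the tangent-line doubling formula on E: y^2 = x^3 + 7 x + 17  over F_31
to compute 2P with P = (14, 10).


Doubling: s = (3 x1^2 + a) / (2 y1)
s = (3*14^2 + 7) / (2*10) mod 31 = 22
x3 = s^2 - 2 x1 mod 31 = 22^2 - 2*14 = 22
y3 = s (x1 - x3) - y1 mod 31 = 22 * (14 - 22) - 10 = 0

2P = (22, 0)


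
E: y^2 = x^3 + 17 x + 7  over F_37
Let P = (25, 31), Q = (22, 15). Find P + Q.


P != Q, so use the chord formula.
s = (y2 - y1) / (x2 - x1) = (21) / (34) mod 37 = 30
x3 = s^2 - x1 - x2 mod 37 = 30^2 - 25 - 22 = 2
y3 = s (x1 - x3) - y1 mod 37 = 30 * (25 - 2) - 31 = 30

P + Q = (2, 30)


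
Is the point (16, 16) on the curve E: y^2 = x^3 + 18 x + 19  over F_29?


Check whether y^2 = x^3 + 18 x + 19 (mod 29) for (x, y) = (16, 16).
LHS: y^2 = 16^2 mod 29 = 24
RHS: x^3 + 18 x + 19 = 16^3 + 18*16 + 19 mod 29 = 24
LHS = RHS

Yes, on the curve


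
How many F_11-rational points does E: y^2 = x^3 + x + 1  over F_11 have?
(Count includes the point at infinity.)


For each x in F_11, count y with y^2 = x^3 + 1 x + 1 mod 11:
  x = 0: RHS = 1, y in [1, 10]  -> 2 point(s)
  x = 1: RHS = 3, y in [5, 6]  -> 2 point(s)
  x = 2: RHS = 0, y in [0]  -> 1 point(s)
  x = 3: RHS = 9, y in [3, 8]  -> 2 point(s)
  x = 4: RHS = 3, y in [5, 6]  -> 2 point(s)
  x = 6: RHS = 3, y in [5, 6]  -> 2 point(s)
  x = 8: RHS = 4, y in [2, 9]  -> 2 point(s)
Affine points: 13. Add the point at infinity: total = 14.

#E(F_11) = 14


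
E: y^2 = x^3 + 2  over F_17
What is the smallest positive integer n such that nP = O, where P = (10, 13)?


Compute successive multiples of P until we hit O:
  1P = (10, 13)
  2P = (5, 12)
  3P = (0, 6)
  4P = (8, 2)
  5P = (8, 15)
  6P = (0, 11)
  7P = (5, 5)
  8P = (10, 4)
  ... (continuing to 9P)
  9P = O

ord(P) = 9


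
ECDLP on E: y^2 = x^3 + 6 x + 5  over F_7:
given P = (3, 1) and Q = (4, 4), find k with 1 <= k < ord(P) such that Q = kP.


Enumerate multiples of P until we hit Q = (4, 4):
  1P = (3, 1)
  2P = (2, 5)
  3P = (4, 3)
  4P = (4, 4)
Match found at i = 4.

k = 4


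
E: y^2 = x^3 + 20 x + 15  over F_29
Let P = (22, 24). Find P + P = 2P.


Doubling: s = (3 x1^2 + a) / (2 y1)
s = (3*22^2 + 20) / (2*24) mod 29 = 21
x3 = s^2 - 2 x1 mod 29 = 21^2 - 2*22 = 20
y3 = s (x1 - x3) - y1 mod 29 = 21 * (22 - 20) - 24 = 18

2P = (20, 18)


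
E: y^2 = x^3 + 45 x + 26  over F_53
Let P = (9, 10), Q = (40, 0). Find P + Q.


P != Q, so use the chord formula.
s = (y2 - y1) / (x2 - x1) = (43) / (31) mod 53 = 39
x3 = s^2 - x1 - x2 mod 53 = 39^2 - 9 - 40 = 41
y3 = s (x1 - x3) - y1 mod 53 = 39 * (9 - 41) - 10 = 14

P + Q = (41, 14)


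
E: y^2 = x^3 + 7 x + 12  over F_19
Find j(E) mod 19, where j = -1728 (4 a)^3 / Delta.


Delta = -16(4 a^3 + 27 b^2) mod 19 = 10
-1728 * (4 a)^3 = -1728 * (4*7)^3 mod 19 = 7
j = 7 * 10^(-1) mod 19 = 14

j = 14 (mod 19)


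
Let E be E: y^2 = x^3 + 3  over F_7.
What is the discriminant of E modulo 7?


4 a^3 + 27 b^2 = 4*0^3 + 27*3^2 = 0 + 243 = 243
Delta = -16 * (243) = -3888
Delta mod 7 = 4

Delta = 4 (mod 7)


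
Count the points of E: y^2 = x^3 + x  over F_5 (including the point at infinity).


For each x in F_5, count y with y^2 = x^3 + 1 x + 0 mod 5:
  x = 0: RHS = 0, y in [0]  -> 1 point(s)
  x = 2: RHS = 0, y in [0]  -> 1 point(s)
  x = 3: RHS = 0, y in [0]  -> 1 point(s)
Affine points: 3. Add the point at infinity: total = 4.

#E(F_5) = 4


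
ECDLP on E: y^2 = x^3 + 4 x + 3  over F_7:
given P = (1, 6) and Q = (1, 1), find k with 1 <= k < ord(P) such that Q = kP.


Enumerate multiples of P until we hit Q = (1, 1):
  1P = (1, 6)
  2P = (5, 1)
  3P = (3, 0)
  4P = (5, 6)
  5P = (1, 1)
Match found at i = 5.

k = 5


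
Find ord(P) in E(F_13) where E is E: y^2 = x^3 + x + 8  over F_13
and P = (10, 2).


Compute successive multiples of P until we hit O:
  1P = (10, 2)
  2P = (3, 8)
  3P = (1, 7)
  4P = (6, 3)
  5P = (6, 10)
  6P = (1, 6)
  7P = (3, 5)
  8P = (10, 11)
  ... (continuing to 9P)
  9P = O

ord(P) = 9


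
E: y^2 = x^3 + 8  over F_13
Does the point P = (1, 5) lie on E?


Check whether y^2 = x^3 + 0 x + 8 (mod 13) for (x, y) = (1, 5).
LHS: y^2 = 5^2 mod 13 = 12
RHS: x^3 + 0 x + 8 = 1^3 + 0*1 + 8 mod 13 = 9
LHS != RHS

No, not on the curve


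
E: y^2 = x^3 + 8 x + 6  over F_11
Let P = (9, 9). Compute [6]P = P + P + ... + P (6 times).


k = 6 = 110_2 (binary, LSB first: 011)
Double-and-add from P = (9, 9):
  bit 0 = 0: acc unchanged = O
  bit 1 = 1: acc = O + (7, 3) = (7, 3)
  bit 2 = 1: acc = (7, 3) + (1, 9) = (4, 5)

6P = (4, 5)


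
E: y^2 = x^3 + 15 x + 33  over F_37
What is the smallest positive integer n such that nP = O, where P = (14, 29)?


Compute successive multiples of P until we hit O:
  1P = (14, 29)
  2P = (18, 20)
  3P = (17, 24)
  4P = (17, 13)
  5P = (18, 17)
  6P = (14, 8)
  7P = O

ord(P) = 7


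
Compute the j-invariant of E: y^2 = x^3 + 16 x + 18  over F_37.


Delta = -16(4 a^3 + 27 b^2) mod 37 = 4
-1728 * (4 a)^3 = -1728 * (4*16)^3 mod 37 = 26
j = 26 * 4^(-1) mod 37 = 25

j = 25 (mod 37)


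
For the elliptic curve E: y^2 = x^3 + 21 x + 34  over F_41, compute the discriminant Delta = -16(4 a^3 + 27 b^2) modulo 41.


4 a^3 + 27 b^2 = 4*21^3 + 27*34^2 = 37044 + 31212 = 68256
Delta = -16 * (68256) = -1092096
Delta mod 41 = 21

Delta = 21 (mod 41)


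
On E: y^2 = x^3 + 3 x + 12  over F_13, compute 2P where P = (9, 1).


Doubling: s = (3 x1^2 + a) / (2 y1)
s = (3*9^2 + 3) / (2*1) mod 13 = 6
x3 = s^2 - 2 x1 mod 13 = 6^2 - 2*9 = 5
y3 = s (x1 - x3) - y1 mod 13 = 6 * (9 - 5) - 1 = 10

2P = (5, 10)


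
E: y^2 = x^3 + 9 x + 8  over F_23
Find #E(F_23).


For each x in F_23, count y with y^2 = x^3 + 9 x + 8 mod 23:
  x = 0: RHS = 8, y in [10, 13]  -> 2 point(s)
  x = 1: RHS = 18, y in [8, 15]  -> 2 point(s)
  x = 3: RHS = 16, y in [4, 19]  -> 2 point(s)
  x = 4: RHS = 16, y in [4, 19]  -> 2 point(s)
  x = 6: RHS = 2, y in [5, 18]  -> 2 point(s)
  x = 7: RHS = 0, y in [0]  -> 1 point(s)
  x = 9: RHS = 13, y in [6, 17]  -> 2 point(s)
  x = 11: RHS = 12, y in [9, 14]  -> 2 point(s)
  x = 12: RHS = 4, y in [2, 21]  -> 2 point(s)
  x = 14: RHS = 3, y in [7, 16]  -> 2 point(s)
  x = 16: RHS = 16, y in [4, 19]  -> 2 point(s)
  x = 19: RHS = 0, y in [0]  -> 1 point(s)
  x = 20: RHS = 0, y in [0]  -> 1 point(s)
Affine points: 23. Add the point at infinity: total = 24.

#E(F_23) = 24


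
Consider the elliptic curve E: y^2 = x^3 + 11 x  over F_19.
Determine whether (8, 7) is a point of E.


Check whether y^2 = x^3 + 11 x + 0 (mod 19) for (x, y) = (8, 7).
LHS: y^2 = 7^2 mod 19 = 11
RHS: x^3 + 11 x + 0 = 8^3 + 11*8 + 0 mod 19 = 11
LHS = RHS

Yes, on the curve


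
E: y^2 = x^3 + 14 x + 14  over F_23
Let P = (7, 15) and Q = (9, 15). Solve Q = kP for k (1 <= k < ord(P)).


Enumerate multiples of P until we hit Q = (9, 15):
  1P = (7, 15)
  2P = (9, 8)
  3P = (2, 2)
  4P = (18, 7)
  5P = (1, 12)
  6P = (21, 1)
  7P = (19, 20)
  8P = (5, 5)
  9P = (13, 1)
  10P = (11, 2)
  11P = (17, 6)
  12P = (12, 1)
  13P = (10, 21)
  14P = (10, 2)
  15P = (12, 22)
  16P = (17, 17)
  17P = (11, 21)
  18P = (13, 22)
  19P = (5, 18)
  20P = (19, 3)
  21P = (21, 22)
  22P = (1, 11)
  23P = (18, 16)
  24P = (2, 21)
  25P = (9, 15)
Match found at i = 25.

k = 25


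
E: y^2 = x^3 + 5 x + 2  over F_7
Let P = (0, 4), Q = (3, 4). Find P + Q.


P != Q, so use the chord formula.
s = (y2 - y1) / (x2 - x1) = (0) / (3) mod 7 = 0
x3 = s^2 - x1 - x2 mod 7 = 0^2 - 0 - 3 = 4
y3 = s (x1 - x3) - y1 mod 7 = 0 * (0 - 4) - 4 = 3

P + Q = (4, 3)


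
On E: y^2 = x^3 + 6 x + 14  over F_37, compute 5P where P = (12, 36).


k = 5 = 101_2 (binary, LSB first: 101)
Double-and-add from P = (12, 36):
  bit 0 = 1: acc = O + (12, 36) = (12, 36)
  bit 1 = 0: acc unchanged = (12, 36)
  bit 2 = 1: acc = (12, 36) + (29, 34) = (6, 9)

5P = (6, 9)


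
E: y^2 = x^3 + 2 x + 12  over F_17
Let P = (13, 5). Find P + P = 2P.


Doubling: s = (3 x1^2 + a) / (2 y1)
s = (3*13^2 + 2) / (2*5) mod 17 = 5
x3 = s^2 - 2 x1 mod 17 = 5^2 - 2*13 = 16
y3 = s (x1 - x3) - y1 mod 17 = 5 * (13 - 16) - 5 = 14

2P = (16, 14)


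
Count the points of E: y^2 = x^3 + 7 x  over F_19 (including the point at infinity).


For each x in F_19, count y with y^2 = x^3 + 7 x + 0 mod 19:
  x = 0: RHS = 0, y in [0]  -> 1 point(s)
  x = 4: RHS = 16, y in [4, 15]  -> 2 point(s)
  x = 6: RHS = 11, y in [7, 12]  -> 2 point(s)
  x = 8: RHS = 17, y in [6, 13]  -> 2 point(s)
  x = 10: RHS = 6, y in [5, 14]  -> 2 point(s)
  x = 12: RHS = 7, y in [8, 11]  -> 2 point(s)
  x = 14: RHS = 11, y in [7, 12]  -> 2 point(s)
  x = 16: RHS = 9, y in [3, 16]  -> 2 point(s)
  x = 17: RHS = 16, y in [4, 15]  -> 2 point(s)
  x = 18: RHS = 11, y in [7, 12]  -> 2 point(s)
Affine points: 19. Add the point at infinity: total = 20.

#E(F_19) = 20


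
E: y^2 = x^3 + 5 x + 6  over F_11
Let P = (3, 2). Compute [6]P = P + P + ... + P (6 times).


k = 6 = 110_2 (binary, LSB first: 011)
Double-and-add from P = (3, 2):
  bit 0 = 0: acc unchanged = O
  bit 1 = 1: acc = O + (3, 9) = (3, 9)
  bit 2 = 1: acc = (3, 9) + (3, 2) = O

6P = O


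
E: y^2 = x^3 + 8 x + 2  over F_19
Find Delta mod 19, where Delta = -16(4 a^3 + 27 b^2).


4 a^3 + 27 b^2 = 4*8^3 + 27*2^2 = 2048 + 108 = 2156
Delta = -16 * (2156) = -34496
Delta mod 19 = 8

Delta = 8 (mod 19)


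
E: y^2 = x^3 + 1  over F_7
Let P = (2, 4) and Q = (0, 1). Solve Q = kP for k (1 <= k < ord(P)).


Enumerate multiples of P until we hit Q = (0, 1):
  1P = (2, 4)
  2P = (0, 6)
  3P = (6, 0)
  4P = (0, 1)
Match found at i = 4.

k = 4


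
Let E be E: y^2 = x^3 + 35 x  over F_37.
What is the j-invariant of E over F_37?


Delta = -16(4 a^3 + 27 b^2) mod 37 = 31
-1728 * (4 a)^3 = -1728 * (4*35)^3 mod 37 = 29
j = 29 * 31^(-1) mod 37 = 26

j = 26 (mod 37)


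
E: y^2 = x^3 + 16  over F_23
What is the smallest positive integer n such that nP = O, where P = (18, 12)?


Compute successive multiples of P until we hit O:
  1P = (18, 12)
  2P = (0, 4)
  3P = (14, 0)
  4P = (0, 19)
  5P = (18, 11)
  6P = O

ord(P) = 6


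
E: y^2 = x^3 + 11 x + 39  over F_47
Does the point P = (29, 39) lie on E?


Check whether y^2 = x^3 + 11 x + 39 (mod 47) for (x, y) = (29, 39).
LHS: y^2 = 39^2 mod 47 = 17
RHS: x^3 + 11 x + 39 = 29^3 + 11*29 + 39 mod 47 = 25
LHS != RHS

No, not on the curve


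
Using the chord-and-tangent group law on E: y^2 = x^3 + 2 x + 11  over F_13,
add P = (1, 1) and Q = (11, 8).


P != Q, so use the chord formula.
s = (y2 - y1) / (x2 - x1) = (7) / (10) mod 13 = 2
x3 = s^2 - x1 - x2 mod 13 = 2^2 - 1 - 11 = 5
y3 = s (x1 - x3) - y1 mod 13 = 2 * (1 - 5) - 1 = 4

P + Q = (5, 4)


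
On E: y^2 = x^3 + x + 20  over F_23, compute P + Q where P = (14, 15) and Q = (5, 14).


P != Q, so use the chord formula.
s = (y2 - y1) / (x2 - x1) = (22) / (14) mod 23 = 18
x3 = s^2 - x1 - x2 mod 23 = 18^2 - 14 - 5 = 6
y3 = s (x1 - x3) - y1 mod 23 = 18 * (14 - 6) - 15 = 14

P + Q = (6, 14)


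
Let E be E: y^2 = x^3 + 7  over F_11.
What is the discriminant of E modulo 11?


4 a^3 + 27 b^2 = 4*0^3 + 27*7^2 = 0 + 1323 = 1323
Delta = -16 * (1323) = -21168
Delta mod 11 = 7

Delta = 7 (mod 11)


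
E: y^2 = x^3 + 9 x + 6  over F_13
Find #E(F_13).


For each x in F_13, count y with y^2 = x^3 + 9 x + 6 mod 13:
  x = 1: RHS = 3, y in [4, 9]  -> 2 point(s)
  x = 6: RHS = 3, y in [4, 9]  -> 2 point(s)
  x = 7: RHS = 9, y in [3, 10]  -> 2 point(s)
  x = 9: RHS = 10, y in [6, 7]  -> 2 point(s)
  x = 10: RHS = 4, y in [2, 11]  -> 2 point(s)
  x = 12: RHS = 9, y in [3, 10]  -> 2 point(s)
Affine points: 12. Add the point at infinity: total = 13.

#E(F_13) = 13


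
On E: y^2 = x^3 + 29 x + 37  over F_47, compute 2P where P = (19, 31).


Doubling: s = (3 x1^2 + a) / (2 y1)
s = (3*19^2 + 29) / (2*31) mod 47 = 24
x3 = s^2 - 2 x1 mod 47 = 24^2 - 2*19 = 21
y3 = s (x1 - x3) - y1 mod 47 = 24 * (19 - 21) - 31 = 15

2P = (21, 15)


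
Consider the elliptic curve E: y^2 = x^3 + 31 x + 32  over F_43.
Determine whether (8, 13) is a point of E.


Check whether y^2 = x^3 + 31 x + 32 (mod 43) for (x, y) = (8, 13).
LHS: y^2 = 13^2 mod 43 = 40
RHS: x^3 + 31 x + 32 = 8^3 + 31*8 + 32 mod 43 = 18
LHS != RHS

No, not on the curve


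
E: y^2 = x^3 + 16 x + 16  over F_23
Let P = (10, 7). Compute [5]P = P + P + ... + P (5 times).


k = 5 = 101_2 (binary, LSB first: 101)
Double-and-add from P = (10, 7):
  bit 0 = 1: acc = O + (10, 7) = (10, 7)
  bit 1 = 0: acc unchanged = (10, 7)
  bit 2 = 1: acc = (10, 7) + (0, 4) = (17, 7)

5P = (17, 7)


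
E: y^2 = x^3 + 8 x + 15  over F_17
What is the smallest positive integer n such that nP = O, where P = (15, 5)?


Compute successive multiples of P until we hit O:
  1P = (15, 5)
  2P = (8, 9)
  3P = (3, 10)
  4P = (0, 10)
  5P = (4, 14)
  6P = (13, 15)
  7P = (14, 7)
  8P = (9, 0)
  ... (continuing to 16P)
  16P = O

ord(P) = 16


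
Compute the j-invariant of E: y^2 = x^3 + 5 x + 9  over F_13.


Delta = -16(4 a^3 + 27 b^2) mod 13 = 12
-1728 * (4 a)^3 = -1728 * (4*5)^3 mod 13 = 5
j = 5 * 12^(-1) mod 13 = 8

j = 8 (mod 13)


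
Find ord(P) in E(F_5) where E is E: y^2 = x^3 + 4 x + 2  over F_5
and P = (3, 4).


Compute successive multiples of P until we hit O:
  1P = (3, 4)
  2P = (3, 1)
  3P = O

ord(P) = 3


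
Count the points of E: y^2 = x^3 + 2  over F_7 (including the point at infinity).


For each x in F_7, count y with y^2 = x^3 + 0 x + 2 mod 7:
  x = 0: RHS = 2, y in [3, 4]  -> 2 point(s)
  x = 3: RHS = 1, y in [1, 6]  -> 2 point(s)
  x = 5: RHS = 1, y in [1, 6]  -> 2 point(s)
  x = 6: RHS = 1, y in [1, 6]  -> 2 point(s)
Affine points: 8. Add the point at infinity: total = 9.

#E(F_7) = 9


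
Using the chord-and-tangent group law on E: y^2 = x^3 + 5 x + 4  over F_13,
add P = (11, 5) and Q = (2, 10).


P != Q, so use the chord formula.
s = (y2 - y1) / (x2 - x1) = (5) / (4) mod 13 = 11
x3 = s^2 - x1 - x2 mod 13 = 11^2 - 11 - 2 = 4
y3 = s (x1 - x3) - y1 mod 13 = 11 * (11 - 4) - 5 = 7

P + Q = (4, 7)


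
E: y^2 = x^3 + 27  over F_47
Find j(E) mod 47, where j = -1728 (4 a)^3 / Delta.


Delta = -16(4 a^3 + 27 b^2) mod 47 = 19
-1728 * (4 a)^3 = -1728 * (4*0)^3 mod 47 = 0
j = 0 * 19^(-1) mod 47 = 0

j = 0 (mod 47)


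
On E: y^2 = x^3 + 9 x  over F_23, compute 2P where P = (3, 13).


k = 2 = 10_2 (binary, LSB first: 01)
Double-and-add from P = (3, 13):
  bit 0 = 0: acc unchanged = O
  bit 1 = 1: acc = O + (0, 0) = (0, 0)

2P = (0, 0)


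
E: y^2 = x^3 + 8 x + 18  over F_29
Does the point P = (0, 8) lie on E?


Check whether y^2 = x^3 + 8 x + 18 (mod 29) for (x, y) = (0, 8).
LHS: y^2 = 8^2 mod 29 = 6
RHS: x^3 + 8 x + 18 = 0^3 + 8*0 + 18 mod 29 = 18
LHS != RHS

No, not on the curve


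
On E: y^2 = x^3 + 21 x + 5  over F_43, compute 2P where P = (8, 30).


Doubling: s = (3 x1^2 + a) / (2 y1)
s = (3*8^2 + 21) / (2*30) mod 43 = 10
x3 = s^2 - 2 x1 mod 43 = 10^2 - 2*8 = 41
y3 = s (x1 - x3) - y1 mod 43 = 10 * (8 - 41) - 30 = 27

2P = (41, 27)


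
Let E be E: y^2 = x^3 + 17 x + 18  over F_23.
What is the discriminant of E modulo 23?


4 a^3 + 27 b^2 = 4*17^3 + 27*18^2 = 19652 + 8748 = 28400
Delta = -16 * (28400) = -454400
Delta mod 23 = 11

Delta = 11 (mod 23)


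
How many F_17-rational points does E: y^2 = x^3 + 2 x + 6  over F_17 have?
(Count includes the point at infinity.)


For each x in F_17, count y with y^2 = x^3 + 2 x + 6 mod 17:
  x = 1: RHS = 9, y in [3, 14]  -> 2 point(s)
  x = 2: RHS = 1, y in [1, 16]  -> 2 point(s)
  x = 6: RHS = 13, y in [8, 9]  -> 2 point(s)
  x = 11: RHS = 16, y in [4, 13]  -> 2 point(s)
  x = 13: RHS = 2, y in [6, 11]  -> 2 point(s)
Affine points: 10. Add the point at infinity: total = 11.

#E(F_17) = 11


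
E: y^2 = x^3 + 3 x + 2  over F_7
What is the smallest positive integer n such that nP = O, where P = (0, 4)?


Compute successive multiples of P until we hit O:
  1P = (0, 4)
  2P = (2, 4)
  3P = (5, 3)
  4P = (4, 1)
  5P = (4, 6)
  6P = (5, 4)
  7P = (2, 3)
  8P = (0, 3)
  ... (continuing to 9P)
  9P = O

ord(P) = 9


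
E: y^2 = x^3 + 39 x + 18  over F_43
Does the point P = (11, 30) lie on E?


Check whether y^2 = x^3 + 39 x + 18 (mod 43) for (x, y) = (11, 30).
LHS: y^2 = 30^2 mod 43 = 40
RHS: x^3 + 39 x + 18 = 11^3 + 39*11 + 18 mod 43 = 15
LHS != RHS

No, not on the curve


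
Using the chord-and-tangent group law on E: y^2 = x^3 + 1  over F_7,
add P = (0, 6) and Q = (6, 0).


P != Q, so use the chord formula.
s = (y2 - y1) / (x2 - x1) = (1) / (6) mod 7 = 6
x3 = s^2 - x1 - x2 mod 7 = 6^2 - 0 - 6 = 2
y3 = s (x1 - x3) - y1 mod 7 = 6 * (0 - 2) - 6 = 3

P + Q = (2, 3)


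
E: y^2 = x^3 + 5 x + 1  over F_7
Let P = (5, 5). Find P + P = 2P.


Doubling: s = (3 x1^2 + a) / (2 y1)
s = (3*5^2 + 5) / (2*5) mod 7 = 1
x3 = s^2 - 2 x1 mod 7 = 1^2 - 2*5 = 5
y3 = s (x1 - x3) - y1 mod 7 = 1 * (5 - 5) - 5 = 2

2P = (5, 2)


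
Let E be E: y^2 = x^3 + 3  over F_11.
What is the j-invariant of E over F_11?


Delta = -16(4 a^3 + 27 b^2) mod 11 = 6
-1728 * (4 a)^3 = -1728 * (4*0)^3 mod 11 = 0
j = 0 * 6^(-1) mod 11 = 0

j = 0 (mod 11)


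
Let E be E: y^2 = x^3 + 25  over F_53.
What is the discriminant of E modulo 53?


4 a^3 + 27 b^2 = 4*0^3 + 27*25^2 = 0 + 16875 = 16875
Delta = -16 * (16875) = -270000
Delta mod 53 = 35

Delta = 35 (mod 53)


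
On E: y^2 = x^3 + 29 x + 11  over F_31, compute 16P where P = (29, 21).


k = 16 = 10000_2 (binary, LSB first: 00001)
Double-and-add from P = (29, 21):
  bit 0 = 0: acc unchanged = O
  bit 1 = 0: acc unchanged = O
  bit 2 = 0: acc unchanged = O
  bit 3 = 0: acc unchanged = O
  bit 4 = 1: acc = O + (20, 2) = (20, 2)

16P = (20, 2)


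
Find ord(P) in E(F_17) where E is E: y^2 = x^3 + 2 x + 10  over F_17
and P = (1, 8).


Compute successive multiples of P until we hit O:
  1P = (1, 8)
  2P = (6, 0)
  3P = (1, 9)
  4P = O

ord(P) = 4


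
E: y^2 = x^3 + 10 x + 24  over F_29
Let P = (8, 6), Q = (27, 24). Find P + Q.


P != Q, so use the chord formula.
s = (y2 - y1) / (x2 - x1) = (18) / (19) mod 29 = 4
x3 = s^2 - x1 - x2 mod 29 = 4^2 - 8 - 27 = 10
y3 = s (x1 - x3) - y1 mod 29 = 4 * (8 - 10) - 6 = 15

P + Q = (10, 15)


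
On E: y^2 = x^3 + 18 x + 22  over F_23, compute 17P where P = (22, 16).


k = 17 = 10001_2 (binary, LSB first: 10001)
Double-and-add from P = (22, 16):
  bit 0 = 1: acc = O + (22, 16) = (22, 16)
  bit 1 = 0: acc unchanged = (22, 16)
  bit 2 = 0: acc unchanged = (22, 16)
  bit 3 = 0: acc unchanged = (22, 16)
  bit 4 = 1: acc = (22, 16) + (9, 4) = (10, 11)

17P = (10, 11)


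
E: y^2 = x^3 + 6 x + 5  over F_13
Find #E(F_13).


For each x in F_13, count y with y^2 = x^3 + 6 x + 5 mod 13:
  x = 1: RHS = 12, y in [5, 8]  -> 2 point(s)
  x = 2: RHS = 12, y in [5, 8]  -> 2 point(s)
  x = 5: RHS = 4, y in [2, 11]  -> 2 point(s)
  x = 6: RHS = 10, y in [6, 7]  -> 2 point(s)
  x = 7: RHS = 0, y in [0]  -> 1 point(s)
  x = 10: RHS = 12, y in [5, 8]  -> 2 point(s)
Affine points: 11. Add the point at infinity: total = 12.

#E(F_13) = 12


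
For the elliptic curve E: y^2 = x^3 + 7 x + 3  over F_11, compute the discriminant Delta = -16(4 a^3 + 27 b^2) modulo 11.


4 a^3 + 27 b^2 = 4*7^3 + 27*3^2 = 1372 + 243 = 1615
Delta = -16 * (1615) = -25840
Delta mod 11 = 10

Delta = 10 (mod 11)


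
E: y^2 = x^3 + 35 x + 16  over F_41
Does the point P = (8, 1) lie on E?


Check whether y^2 = x^3 + 35 x + 16 (mod 41) for (x, y) = (8, 1).
LHS: y^2 = 1^2 mod 41 = 1
RHS: x^3 + 35 x + 16 = 8^3 + 35*8 + 16 mod 41 = 29
LHS != RHS

No, not on the curve


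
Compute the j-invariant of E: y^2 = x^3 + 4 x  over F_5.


Delta = -16(4 a^3 + 27 b^2) mod 5 = 4
-1728 * (4 a)^3 = -1728 * (4*4)^3 mod 5 = 2
j = 2 * 4^(-1) mod 5 = 3

j = 3 (mod 5)


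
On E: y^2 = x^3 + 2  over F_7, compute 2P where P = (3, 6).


Doubling: s = (3 x1^2 + a) / (2 y1)
s = (3*3^2 + 0) / (2*6) mod 7 = 4
x3 = s^2 - 2 x1 mod 7 = 4^2 - 2*3 = 3
y3 = s (x1 - x3) - y1 mod 7 = 4 * (3 - 3) - 6 = 1

2P = (3, 1)


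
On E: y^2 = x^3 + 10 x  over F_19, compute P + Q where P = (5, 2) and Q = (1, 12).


P != Q, so use the chord formula.
s = (y2 - y1) / (x2 - x1) = (10) / (15) mod 19 = 7
x3 = s^2 - x1 - x2 mod 19 = 7^2 - 5 - 1 = 5
y3 = s (x1 - x3) - y1 mod 19 = 7 * (5 - 5) - 2 = 17

P + Q = (5, 17)


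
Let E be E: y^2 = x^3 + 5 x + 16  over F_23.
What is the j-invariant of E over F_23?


Delta = -16(4 a^3 + 27 b^2) mod 23 = 19
-1728 * (4 a)^3 = -1728 * (4*5)^3 mod 23 = 12
j = 12 * 19^(-1) mod 23 = 20

j = 20 (mod 23)


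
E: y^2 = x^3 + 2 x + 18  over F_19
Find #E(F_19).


For each x in F_19, count y with y^2 = x^3 + 2 x + 18 mod 19:
  x = 2: RHS = 11, y in [7, 12]  -> 2 point(s)
  x = 5: RHS = 1, y in [1, 18]  -> 2 point(s)
  x = 9: RHS = 5, y in [9, 10]  -> 2 point(s)
  x = 14: RHS = 16, y in [4, 15]  -> 2 point(s)
  x = 16: RHS = 4, y in [2, 17]  -> 2 point(s)
  x = 17: RHS = 6, y in [5, 14]  -> 2 point(s)
Affine points: 12. Add the point at infinity: total = 13.

#E(F_19) = 13


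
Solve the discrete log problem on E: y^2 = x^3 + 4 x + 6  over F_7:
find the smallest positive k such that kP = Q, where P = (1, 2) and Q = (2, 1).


Enumerate multiples of P until we hit Q = (2, 1):
  1P = (1, 2)
  2P = (5, 5)
  3P = (2, 6)
  4P = (6, 6)
  5P = (4, 4)
  6P = (4, 3)
  7P = (6, 1)
  8P = (2, 1)
Match found at i = 8.

k = 8


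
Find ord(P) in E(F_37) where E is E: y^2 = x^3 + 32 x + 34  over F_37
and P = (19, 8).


Compute successive multiples of P until we hit O:
  1P = (19, 8)
  2P = (3, 34)
  3P = (24, 14)
  4P = (28, 33)
  5P = (0, 16)
  6P = (15, 2)
  7P = (33, 8)
  8P = (22, 29)
  ... (continuing to 21P)
  21P = O

ord(P) = 21


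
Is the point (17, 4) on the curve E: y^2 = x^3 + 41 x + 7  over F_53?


Check whether y^2 = x^3 + 41 x + 7 (mod 53) for (x, y) = (17, 4).
LHS: y^2 = 4^2 mod 53 = 16
RHS: x^3 + 41 x + 7 = 17^3 + 41*17 + 7 mod 53 = 52
LHS != RHS

No, not on the curve


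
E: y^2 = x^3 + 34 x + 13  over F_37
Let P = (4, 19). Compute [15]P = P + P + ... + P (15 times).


k = 15 = 1111_2 (binary, LSB first: 1111)
Double-and-add from P = (4, 19):
  bit 0 = 1: acc = O + (4, 19) = (4, 19)
  bit 1 = 1: acc = (4, 19) + (19, 9) = (35, 14)
  bit 2 = 1: acc = (35, 14) + (10, 13) = (1, 14)
  bit 3 = 1: acc = (1, 14) + (6, 27) = (19, 28)

15P = (19, 28)


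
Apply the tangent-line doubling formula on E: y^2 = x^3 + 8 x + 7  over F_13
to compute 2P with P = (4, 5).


Doubling: s = (3 x1^2 + a) / (2 y1)
s = (3*4^2 + 8) / (2*5) mod 13 = 3
x3 = s^2 - 2 x1 mod 13 = 3^2 - 2*4 = 1
y3 = s (x1 - x3) - y1 mod 13 = 3 * (4 - 1) - 5 = 4

2P = (1, 4)


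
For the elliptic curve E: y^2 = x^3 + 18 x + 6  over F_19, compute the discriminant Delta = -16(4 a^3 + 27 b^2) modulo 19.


4 a^3 + 27 b^2 = 4*18^3 + 27*6^2 = 23328 + 972 = 24300
Delta = -16 * (24300) = -388800
Delta mod 19 = 16

Delta = 16 (mod 19)


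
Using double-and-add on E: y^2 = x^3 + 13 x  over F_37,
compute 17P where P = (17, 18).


k = 17 = 10001_2 (binary, LSB first: 10001)
Double-and-add from P = (17, 18):
  bit 0 = 1: acc = O + (17, 18) = (17, 18)
  bit 1 = 0: acc unchanged = (17, 18)
  bit 2 = 0: acc unchanged = (17, 18)
  bit 3 = 0: acc unchanged = (17, 18)
  bit 4 = 1: acc = (17, 18) + (7, 29) = (2, 21)

17P = (2, 21)


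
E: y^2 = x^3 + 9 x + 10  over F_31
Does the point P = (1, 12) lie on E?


Check whether y^2 = x^3 + 9 x + 10 (mod 31) for (x, y) = (1, 12).
LHS: y^2 = 12^2 mod 31 = 20
RHS: x^3 + 9 x + 10 = 1^3 + 9*1 + 10 mod 31 = 20
LHS = RHS

Yes, on the curve


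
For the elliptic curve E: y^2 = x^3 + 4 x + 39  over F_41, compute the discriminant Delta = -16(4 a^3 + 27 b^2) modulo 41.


4 a^3 + 27 b^2 = 4*4^3 + 27*39^2 = 256 + 41067 = 41323
Delta = -16 * (41323) = -661168
Delta mod 41 = 39

Delta = 39 (mod 41)


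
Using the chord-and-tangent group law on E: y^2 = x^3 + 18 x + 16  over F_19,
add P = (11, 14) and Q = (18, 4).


P != Q, so use the chord formula.
s = (y2 - y1) / (x2 - x1) = (9) / (7) mod 19 = 4
x3 = s^2 - x1 - x2 mod 19 = 4^2 - 11 - 18 = 6
y3 = s (x1 - x3) - y1 mod 19 = 4 * (11 - 6) - 14 = 6

P + Q = (6, 6)


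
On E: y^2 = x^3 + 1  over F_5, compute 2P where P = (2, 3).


Doubling: s = (3 x1^2 + a) / (2 y1)
s = (3*2^2 + 0) / (2*3) mod 5 = 2
x3 = s^2 - 2 x1 mod 5 = 2^2 - 2*2 = 0
y3 = s (x1 - x3) - y1 mod 5 = 2 * (2 - 0) - 3 = 1

2P = (0, 1)


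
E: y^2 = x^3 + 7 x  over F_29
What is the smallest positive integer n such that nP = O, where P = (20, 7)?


Compute successive multiples of P until we hit O:
  1P = (20, 7)
  2P = (9, 3)
  3P = (9, 26)
  4P = (20, 22)
  5P = O

ord(P) = 5


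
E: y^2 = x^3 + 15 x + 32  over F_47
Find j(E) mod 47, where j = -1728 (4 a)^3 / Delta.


Delta = -16(4 a^3 + 27 b^2) mod 47 = 8
-1728 * (4 a)^3 = -1728 * (4*15)^3 mod 47 = 9
j = 9 * 8^(-1) mod 47 = 7

j = 7 (mod 47)


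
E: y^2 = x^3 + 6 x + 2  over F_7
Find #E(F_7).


For each x in F_7, count y with y^2 = x^3 + 6 x + 2 mod 7:
  x = 0: RHS = 2, y in [3, 4]  -> 2 point(s)
  x = 1: RHS = 2, y in [3, 4]  -> 2 point(s)
  x = 2: RHS = 1, y in [1, 6]  -> 2 point(s)
  x = 6: RHS = 2, y in [3, 4]  -> 2 point(s)
Affine points: 8. Add the point at infinity: total = 9.

#E(F_7) = 9


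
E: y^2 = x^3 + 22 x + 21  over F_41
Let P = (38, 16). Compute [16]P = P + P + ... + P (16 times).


k = 16 = 10000_2 (binary, LSB first: 00001)
Double-and-add from P = (38, 16):
  bit 0 = 0: acc unchanged = O
  bit 1 = 0: acc unchanged = O
  bit 2 = 0: acc unchanged = O
  bit 3 = 0: acc unchanged = O
  bit 4 = 1: acc = O + (11, 6) = (11, 6)

16P = (11, 6)


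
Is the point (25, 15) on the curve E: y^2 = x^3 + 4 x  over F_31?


Check whether y^2 = x^3 + 4 x + 0 (mod 31) for (x, y) = (25, 15).
LHS: y^2 = 15^2 mod 31 = 8
RHS: x^3 + 4 x + 0 = 25^3 + 4*25 + 0 mod 31 = 8
LHS = RHS

Yes, on the curve


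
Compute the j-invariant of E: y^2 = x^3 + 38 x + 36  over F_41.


Delta = -16(4 a^3 + 27 b^2) mod 41 = 30
-1728 * (4 a)^3 = -1728 * (4*38)^3 mod 41 = 36
j = 36 * 30^(-1) mod 41 = 34

j = 34 (mod 41)


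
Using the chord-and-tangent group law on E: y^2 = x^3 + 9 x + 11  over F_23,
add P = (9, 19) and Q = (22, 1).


P != Q, so use the chord formula.
s = (y2 - y1) / (x2 - x1) = (5) / (13) mod 23 = 11
x3 = s^2 - x1 - x2 mod 23 = 11^2 - 9 - 22 = 21
y3 = s (x1 - x3) - y1 mod 23 = 11 * (9 - 21) - 19 = 10

P + Q = (21, 10)


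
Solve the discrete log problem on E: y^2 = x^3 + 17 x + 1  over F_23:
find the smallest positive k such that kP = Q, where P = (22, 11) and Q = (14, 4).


Enumerate multiples of P until we hit Q = (14, 4):
  1P = (22, 11)
  2P = (11, 22)
  3P = (14, 4)
Match found at i = 3.

k = 3


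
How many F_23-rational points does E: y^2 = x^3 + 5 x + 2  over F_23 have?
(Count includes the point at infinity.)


For each x in F_23, count y with y^2 = x^3 + 5 x + 2 mod 23:
  x = 0: RHS = 2, y in [5, 18]  -> 2 point(s)
  x = 1: RHS = 8, y in [10, 13]  -> 2 point(s)
  x = 6: RHS = 18, y in [8, 15]  -> 2 point(s)
  x = 7: RHS = 12, y in [9, 14]  -> 2 point(s)
  x = 8: RHS = 2, y in [5, 18]  -> 2 point(s)
  x = 11: RHS = 8, y in [10, 13]  -> 2 point(s)
  x = 15: RHS = 2, y in [5, 18]  -> 2 point(s)
  x = 17: RHS = 9, y in [3, 20]  -> 2 point(s)
  x = 18: RHS = 13, y in [6, 17]  -> 2 point(s)
  x = 20: RHS = 6, y in [11, 12]  -> 2 point(s)
Affine points: 20. Add the point at infinity: total = 21.

#E(F_23) = 21


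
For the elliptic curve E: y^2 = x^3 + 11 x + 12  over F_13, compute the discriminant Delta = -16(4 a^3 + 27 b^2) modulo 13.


4 a^3 + 27 b^2 = 4*11^3 + 27*12^2 = 5324 + 3888 = 9212
Delta = -16 * (9212) = -147392
Delta mod 13 = 2

Delta = 2 (mod 13)


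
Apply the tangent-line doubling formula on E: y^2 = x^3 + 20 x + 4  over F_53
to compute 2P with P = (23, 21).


Doubling: s = (3 x1^2 + a) / (2 y1)
s = (3*23^2 + 20) / (2*21) mod 53 = 37
x3 = s^2 - 2 x1 mod 53 = 37^2 - 2*23 = 51
y3 = s (x1 - x3) - y1 mod 53 = 37 * (23 - 51) - 21 = 3

2P = (51, 3)


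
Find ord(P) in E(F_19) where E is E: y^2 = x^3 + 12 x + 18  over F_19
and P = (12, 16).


Compute successive multiples of P until we hit O:
  1P = (12, 16)
  2P = (18, 10)
  3P = (9, 0)
  4P = (18, 9)
  5P = (12, 3)
  6P = O

ord(P) = 6
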